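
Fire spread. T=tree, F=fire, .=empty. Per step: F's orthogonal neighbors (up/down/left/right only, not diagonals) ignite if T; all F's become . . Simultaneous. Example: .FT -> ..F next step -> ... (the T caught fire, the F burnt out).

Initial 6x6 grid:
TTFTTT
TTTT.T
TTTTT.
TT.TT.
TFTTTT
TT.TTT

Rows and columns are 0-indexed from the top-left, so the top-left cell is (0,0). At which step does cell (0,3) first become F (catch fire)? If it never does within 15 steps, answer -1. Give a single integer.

Step 1: cell (0,3)='F' (+7 fires, +2 burnt)
  -> target ignites at step 1
Step 2: cell (0,3)='.' (+9 fires, +7 burnt)
Step 3: cell (0,3)='.' (+7 fires, +9 burnt)
Step 4: cell (0,3)='.' (+5 fires, +7 burnt)
Step 5: cell (0,3)='.' (+1 fires, +5 burnt)
Step 6: cell (0,3)='.' (+0 fires, +1 burnt)
  fire out at step 6

1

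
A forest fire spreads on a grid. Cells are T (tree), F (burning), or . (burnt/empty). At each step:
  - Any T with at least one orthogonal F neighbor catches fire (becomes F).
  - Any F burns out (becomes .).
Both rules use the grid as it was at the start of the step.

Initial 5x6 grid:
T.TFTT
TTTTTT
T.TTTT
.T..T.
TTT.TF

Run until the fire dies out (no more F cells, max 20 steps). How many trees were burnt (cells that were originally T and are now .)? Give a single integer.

Step 1: +4 fires, +2 burnt (F count now 4)
Step 2: +5 fires, +4 burnt (F count now 5)
Step 3: +4 fires, +5 burnt (F count now 4)
Step 4: +2 fires, +4 burnt (F count now 2)
Step 5: +2 fires, +2 burnt (F count now 2)
Step 6: +0 fires, +2 burnt (F count now 0)
Fire out after step 6
Initially T: 21, now '.': 26
Total burnt (originally-T cells now '.'): 17

Answer: 17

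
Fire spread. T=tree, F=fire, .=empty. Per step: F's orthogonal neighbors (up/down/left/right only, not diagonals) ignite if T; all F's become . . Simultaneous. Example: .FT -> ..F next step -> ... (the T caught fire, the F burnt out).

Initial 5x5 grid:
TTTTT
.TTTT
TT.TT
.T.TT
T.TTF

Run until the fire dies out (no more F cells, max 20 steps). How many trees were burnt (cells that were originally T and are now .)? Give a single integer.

Step 1: +2 fires, +1 burnt (F count now 2)
Step 2: +3 fires, +2 burnt (F count now 3)
Step 3: +2 fires, +3 burnt (F count now 2)
Step 4: +2 fires, +2 burnt (F count now 2)
Step 5: +2 fires, +2 burnt (F count now 2)
Step 6: +2 fires, +2 burnt (F count now 2)
Step 7: +2 fires, +2 burnt (F count now 2)
Step 8: +3 fires, +2 burnt (F count now 3)
Step 9: +0 fires, +3 burnt (F count now 0)
Fire out after step 9
Initially T: 19, now '.': 24
Total burnt (originally-T cells now '.'): 18

Answer: 18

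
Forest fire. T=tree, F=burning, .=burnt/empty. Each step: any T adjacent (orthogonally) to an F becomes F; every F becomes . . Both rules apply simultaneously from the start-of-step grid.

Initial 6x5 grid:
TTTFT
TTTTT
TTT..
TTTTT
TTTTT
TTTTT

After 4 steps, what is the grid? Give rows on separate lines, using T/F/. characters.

Step 1: 3 trees catch fire, 1 burn out
  TTF.F
  TTTFT
  TTT..
  TTTTT
  TTTTT
  TTTTT
Step 2: 3 trees catch fire, 3 burn out
  TF...
  TTF.F
  TTT..
  TTTTT
  TTTTT
  TTTTT
Step 3: 3 trees catch fire, 3 burn out
  F....
  TF...
  TTF..
  TTTTT
  TTTTT
  TTTTT
Step 4: 3 trees catch fire, 3 burn out
  .....
  F....
  TF...
  TTFTT
  TTTTT
  TTTTT

.....
F....
TF...
TTFTT
TTTTT
TTTTT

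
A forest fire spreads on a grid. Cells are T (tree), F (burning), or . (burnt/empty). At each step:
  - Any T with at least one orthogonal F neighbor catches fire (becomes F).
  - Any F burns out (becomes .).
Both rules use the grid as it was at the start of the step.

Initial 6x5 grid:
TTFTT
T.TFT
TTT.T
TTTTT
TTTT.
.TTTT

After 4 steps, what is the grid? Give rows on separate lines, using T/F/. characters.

Step 1: 4 trees catch fire, 2 burn out
  TF.FT
  T.F.F
  TTT.T
  TTTTT
  TTTT.
  .TTTT
Step 2: 4 trees catch fire, 4 burn out
  F...F
  T....
  TTF.F
  TTTTT
  TTTT.
  .TTTT
Step 3: 4 trees catch fire, 4 burn out
  .....
  F....
  TF...
  TTFTF
  TTTT.
  .TTTT
Step 4: 4 trees catch fire, 4 burn out
  .....
  .....
  F....
  TF.F.
  TTFT.
  .TTTT

.....
.....
F....
TF.F.
TTFT.
.TTTT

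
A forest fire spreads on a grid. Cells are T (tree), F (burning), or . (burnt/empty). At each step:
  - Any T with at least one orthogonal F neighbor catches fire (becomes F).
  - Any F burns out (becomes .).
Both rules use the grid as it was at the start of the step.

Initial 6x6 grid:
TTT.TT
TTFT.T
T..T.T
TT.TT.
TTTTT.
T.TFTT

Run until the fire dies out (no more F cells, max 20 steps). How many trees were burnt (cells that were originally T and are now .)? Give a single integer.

Answer: 21

Derivation:
Step 1: +6 fires, +2 burnt (F count now 6)
Step 2: +7 fires, +6 burnt (F count now 7)
Step 3: +4 fires, +7 burnt (F count now 4)
Step 4: +3 fires, +4 burnt (F count now 3)
Step 5: +1 fires, +3 burnt (F count now 1)
Step 6: +0 fires, +1 burnt (F count now 0)
Fire out after step 6
Initially T: 25, now '.': 32
Total burnt (originally-T cells now '.'): 21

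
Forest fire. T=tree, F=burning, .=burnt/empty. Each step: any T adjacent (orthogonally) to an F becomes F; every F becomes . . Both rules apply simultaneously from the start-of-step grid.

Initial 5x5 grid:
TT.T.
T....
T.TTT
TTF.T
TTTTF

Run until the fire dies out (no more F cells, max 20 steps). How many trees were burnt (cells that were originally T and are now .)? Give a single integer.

Answer: 14

Derivation:
Step 1: +5 fires, +2 burnt (F count now 5)
Step 2: +4 fires, +5 burnt (F count now 4)
Step 3: +2 fires, +4 burnt (F count now 2)
Step 4: +1 fires, +2 burnt (F count now 1)
Step 5: +1 fires, +1 burnt (F count now 1)
Step 6: +1 fires, +1 burnt (F count now 1)
Step 7: +0 fires, +1 burnt (F count now 0)
Fire out after step 7
Initially T: 15, now '.': 24
Total burnt (originally-T cells now '.'): 14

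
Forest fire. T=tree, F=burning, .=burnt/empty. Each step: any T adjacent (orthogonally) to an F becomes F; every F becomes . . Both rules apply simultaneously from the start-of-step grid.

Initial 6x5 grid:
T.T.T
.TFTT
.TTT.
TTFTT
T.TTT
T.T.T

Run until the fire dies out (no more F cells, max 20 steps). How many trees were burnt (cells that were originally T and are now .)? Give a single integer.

Answer: 19

Derivation:
Step 1: +7 fires, +2 burnt (F count now 7)
Step 2: +7 fires, +7 burnt (F count now 7)
Step 3: +3 fires, +7 burnt (F count now 3)
Step 4: +2 fires, +3 burnt (F count now 2)
Step 5: +0 fires, +2 burnt (F count now 0)
Fire out after step 5
Initially T: 20, now '.': 29
Total burnt (originally-T cells now '.'): 19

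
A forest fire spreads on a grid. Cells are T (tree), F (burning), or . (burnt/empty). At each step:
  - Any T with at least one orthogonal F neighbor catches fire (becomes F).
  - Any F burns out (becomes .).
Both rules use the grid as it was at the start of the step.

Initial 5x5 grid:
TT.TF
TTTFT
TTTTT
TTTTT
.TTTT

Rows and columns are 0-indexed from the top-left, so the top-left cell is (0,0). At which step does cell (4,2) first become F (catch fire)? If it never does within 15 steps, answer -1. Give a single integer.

Step 1: cell (4,2)='T' (+4 fires, +2 burnt)
Step 2: cell (4,2)='T' (+4 fires, +4 burnt)
Step 3: cell (4,2)='T' (+6 fires, +4 burnt)
Step 4: cell (4,2)='F' (+5 fires, +6 burnt)
  -> target ignites at step 4
Step 5: cell (4,2)='.' (+2 fires, +5 burnt)
Step 6: cell (4,2)='.' (+0 fires, +2 burnt)
  fire out at step 6

4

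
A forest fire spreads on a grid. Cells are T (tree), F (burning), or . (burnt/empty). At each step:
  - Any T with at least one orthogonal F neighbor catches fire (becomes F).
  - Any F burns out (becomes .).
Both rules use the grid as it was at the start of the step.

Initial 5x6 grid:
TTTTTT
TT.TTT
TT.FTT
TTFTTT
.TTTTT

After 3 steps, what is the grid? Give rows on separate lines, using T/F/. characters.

Step 1: 5 trees catch fire, 2 burn out
  TTTTTT
  TT.FTT
  TT..FT
  TF.FTT
  .TFTTT
Step 2: 8 trees catch fire, 5 burn out
  TTTFTT
  TT..FT
  TF...F
  F...FT
  .F.FTT
Step 3: 7 trees catch fire, 8 burn out
  TTF.FT
  TF...F
  F.....
  .....F
  ....FT

TTF.FT
TF...F
F.....
.....F
....FT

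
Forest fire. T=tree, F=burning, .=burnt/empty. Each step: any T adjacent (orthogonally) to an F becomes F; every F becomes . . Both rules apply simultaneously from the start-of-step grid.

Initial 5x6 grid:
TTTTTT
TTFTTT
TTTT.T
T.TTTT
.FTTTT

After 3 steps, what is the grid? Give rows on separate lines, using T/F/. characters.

Step 1: 5 trees catch fire, 2 burn out
  TTFTTT
  TF.FTT
  TTFT.T
  T.TTTT
  ..FTTT
Step 2: 8 trees catch fire, 5 burn out
  TF.FTT
  F...FT
  TF.F.T
  T.FTTT
  ...FTT
Step 3: 6 trees catch fire, 8 burn out
  F...FT
  .....F
  F....T
  T..FTT
  ....FT

F...FT
.....F
F....T
T..FTT
....FT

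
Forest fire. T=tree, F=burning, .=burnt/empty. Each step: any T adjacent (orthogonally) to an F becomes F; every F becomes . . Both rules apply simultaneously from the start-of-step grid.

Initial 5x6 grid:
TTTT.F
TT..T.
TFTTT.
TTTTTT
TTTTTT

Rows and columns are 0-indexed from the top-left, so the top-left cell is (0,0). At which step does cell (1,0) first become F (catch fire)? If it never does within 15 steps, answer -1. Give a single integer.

Step 1: cell (1,0)='T' (+4 fires, +2 burnt)
Step 2: cell (1,0)='F' (+6 fires, +4 burnt)
  -> target ignites at step 2
Step 3: cell (1,0)='.' (+6 fires, +6 burnt)
Step 4: cell (1,0)='.' (+4 fires, +6 burnt)
Step 5: cell (1,0)='.' (+2 fires, +4 burnt)
Step 6: cell (1,0)='.' (+1 fires, +2 burnt)
Step 7: cell (1,0)='.' (+0 fires, +1 burnt)
  fire out at step 7

2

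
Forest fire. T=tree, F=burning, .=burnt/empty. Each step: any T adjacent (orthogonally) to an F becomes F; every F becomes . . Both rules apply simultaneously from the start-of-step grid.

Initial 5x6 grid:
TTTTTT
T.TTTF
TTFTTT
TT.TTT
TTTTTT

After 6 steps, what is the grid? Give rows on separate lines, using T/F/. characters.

Step 1: 6 trees catch fire, 2 burn out
  TTTTTF
  T.FTF.
  TF.FTF
  TT.TTT
  TTTTTT
Step 2: 8 trees catch fire, 6 burn out
  TTFTF.
  T..F..
  F...F.
  TF.FTF
  TTTTTT
Step 3: 8 trees catch fire, 8 burn out
  TF.F..
  F.....
  ......
  F...F.
  TFTFTF
Step 4: 4 trees catch fire, 8 burn out
  F.....
  ......
  ......
  ......
  F.F.F.
Step 5: 0 trees catch fire, 4 burn out
  ......
  ......
  ......
  ......
  ......
Step 6: 0 trees catch fire, 0 burn out
  ......
  ......
  ......
  ......
  ......

......
......
......
......
......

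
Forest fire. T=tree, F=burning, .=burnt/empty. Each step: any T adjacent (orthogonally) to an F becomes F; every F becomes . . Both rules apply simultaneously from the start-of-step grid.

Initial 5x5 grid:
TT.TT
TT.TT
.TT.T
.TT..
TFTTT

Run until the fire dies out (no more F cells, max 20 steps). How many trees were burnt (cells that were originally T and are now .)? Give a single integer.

Step 1: +3 fires, +1 burnt (F count now 3)
Step 2: +3 fires, +3 burnt (F count now 3)
Step 3: +3 fires, +3 burnt (F count now 3)
Step 4: +2 fires, +3 burnt (F count now 2)
Step 5: +1 fires, +2 burnt (F count now 1)
Step 6: +0 fires, +1 burnt (F count now 0)
Fire out after step 6
Initially T: 17, now '.': 20
Total burnt (originally-T cells now '.'): 12

Answer: 12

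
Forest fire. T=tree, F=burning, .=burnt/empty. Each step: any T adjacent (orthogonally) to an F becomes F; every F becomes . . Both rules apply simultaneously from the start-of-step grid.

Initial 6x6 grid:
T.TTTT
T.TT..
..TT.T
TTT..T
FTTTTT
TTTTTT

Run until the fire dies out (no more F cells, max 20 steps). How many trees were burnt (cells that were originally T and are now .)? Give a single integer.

Step 1: +3 fires, +1 burnt (F count now 3)
Step 2: +3 fires, +3 burnt (F count now 3)
Step 3: +3 fires, +3 burnt (F count now 3)
Step 4: +3 fires, +3 burnt (F count now 3)
Step 5: +4 fires, +3 burnt (F count now 4)
Step 6: +4 fires, +4 burnt (F count now 4)
Step 7: +2 fires, +4 burnt (F count now 2)
Step 8: +1 fires, +2 burnt (F count now 1)
Step 9: +1 fires, +1 burnt (F count now 1)
Step 10: +0 fires, +1 burnt (F count now 0)
Fire out after step 10
Initially T: 26, now '.': 34
Total burnt (originally-T cells now '.'): 24

Answer: 24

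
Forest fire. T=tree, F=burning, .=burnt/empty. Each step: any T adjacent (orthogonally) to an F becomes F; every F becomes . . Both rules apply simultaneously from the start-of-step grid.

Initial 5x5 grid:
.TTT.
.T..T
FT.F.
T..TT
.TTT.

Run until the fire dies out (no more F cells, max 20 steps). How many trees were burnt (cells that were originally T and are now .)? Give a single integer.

Step 1: +3 fires, +2 burnt (F count now 3)
Step 2: +3 fires, +3 burnt (F count now 3)
Step 3: +2 fires, +3 burnt (F count now 2)
Step 4: +2 fires, +2 burnt (F count now 2)
Step 5: +1 fires, +2 burnt (F count now 1)
Step 6: +0 fires, +1 burnt (F count now 0)
Fire out after step 6
Initially T: 12, now '.': 24
Total burnt (originally-T cells now '.'): 11

Answer: 11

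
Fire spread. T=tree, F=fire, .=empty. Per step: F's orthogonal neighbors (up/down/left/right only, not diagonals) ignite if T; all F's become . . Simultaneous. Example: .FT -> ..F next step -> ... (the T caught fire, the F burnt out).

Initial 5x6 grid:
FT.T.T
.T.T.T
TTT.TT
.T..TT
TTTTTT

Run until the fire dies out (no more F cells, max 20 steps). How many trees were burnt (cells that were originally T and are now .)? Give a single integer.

Step 1: +1 fires, +1 burnt (F count now 1)
Step 2: +1 fires, +1 burnt (F count now 1)
Step 3: +1 fires, +1 burnt (F count now 1)
Step 4: +3 fires, +1 burnt (F count now 3)
Step 5: +1 fires, +3 burnt (F count now 1)
Step 6: +2 fires, +1 burnt (F count now 2)
Step 7: +1 fires, +2 burnt (F count now 1)
Step 8: +1 fires, +1 burnt (F count now 1)
Step 9: +2 fires, +1 burnt (F count now 2)
Step 10: +2 fires, +2 burnt (F count now 2)
Step 11: +1 fires, +2 burnt (F count now 1)
Step 12: +1 fires, +1 burnt (F count now 1)
Step 13: +1 fires, +1 burnt (F count now 1)
Step 14: +0 fires, +1 burnt (F count now 0)
Fire out after step 14
Initially T: 20, now '.': 28
Total burnt (originally-T cells now '.'): 18

Answer: 18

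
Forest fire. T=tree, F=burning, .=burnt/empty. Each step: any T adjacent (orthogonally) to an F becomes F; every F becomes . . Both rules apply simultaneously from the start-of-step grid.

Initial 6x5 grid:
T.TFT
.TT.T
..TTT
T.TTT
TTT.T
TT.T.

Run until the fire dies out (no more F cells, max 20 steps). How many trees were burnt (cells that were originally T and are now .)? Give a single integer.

Answer: 18

Derivation:
Step 1: +2 fires, +1 burnt (F count now 2)
Step 2: +2 fires, +2 burnt (F count now 2)
Step 3: +3 fires, +2 burnt (F count now 3)
Step 4: +3 fires, +3 burnt (F count now 3)
Step 5: +3 fires, +3 burnt (F count now 3)
Step 6: +1 fires, +3 burnt (F count now 1)
Step 7: +2 fires, +1 burnt (F count now 2)
Step 8: +2 fires, +2 burnt (F count now 2)
Step 9: +0 fires, +2 burnt (F count now 0)
Fire out after step 9
Initially T: 20, now '.': 28
Total burnt (originally-T cells now '.'): 18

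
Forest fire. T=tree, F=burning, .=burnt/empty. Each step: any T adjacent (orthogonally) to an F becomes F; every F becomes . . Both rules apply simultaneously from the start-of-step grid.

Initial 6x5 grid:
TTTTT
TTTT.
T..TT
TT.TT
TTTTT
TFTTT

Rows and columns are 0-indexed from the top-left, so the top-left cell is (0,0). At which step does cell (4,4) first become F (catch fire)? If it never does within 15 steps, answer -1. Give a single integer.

Step 1: cell (4,4)='T' (+3 fires, +1 burnt)
Step 2: cell (4,4)='T' (+4 fires, +3 burnt)
Step 3: cell (4,4)='T' (+3 fires, +4 burnt)
Step 4: cell (4,4)='F' (+3 fires, +3 burnt)
  -> target ignites at step 4
Step 5: cell (4,4)='.' (+3 fires, +3 burnt)
Step 6: cell (4,4)='.' (+4 fires, +3 burnt)
Step 7: cell (4,4)='.' (+3 fires, +4 burnt)
Step 8: cell (4,4)='.' (+2 fires, +3 burnt)
Step 9: cell (4,4)='.' (+0 fires, +2 burnt)
  fire out at step 9

4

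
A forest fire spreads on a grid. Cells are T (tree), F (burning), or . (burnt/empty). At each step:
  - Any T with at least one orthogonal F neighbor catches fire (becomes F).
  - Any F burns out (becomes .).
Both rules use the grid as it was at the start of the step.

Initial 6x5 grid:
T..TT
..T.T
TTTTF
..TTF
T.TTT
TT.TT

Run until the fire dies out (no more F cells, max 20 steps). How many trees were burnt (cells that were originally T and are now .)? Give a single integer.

Step 1: +4 fires, +2 burnt (F count now 4)
Step 2: +5 fires, +4 burnt (F count now 5)
Step 3: +5 fires, +5 burnt (F count now 5)
Step 4: +1 fires, +5 burnt (F count now 1)
Step 5: +0 fires, +1 burnt (F count now 0)
Fire out after step 5
Initially T: 19, now '.': 26
Total burnt (originally-T cells now '.'): 15

Answer: 15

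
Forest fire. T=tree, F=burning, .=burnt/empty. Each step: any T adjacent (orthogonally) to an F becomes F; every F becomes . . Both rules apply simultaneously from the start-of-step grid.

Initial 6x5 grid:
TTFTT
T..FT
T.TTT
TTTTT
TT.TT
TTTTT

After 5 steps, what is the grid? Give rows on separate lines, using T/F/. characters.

Step 1: 4 trees catch fire, 2 burn out
  TF.FT
  T...F
  T.TFT
  TTTTT
  TT.TT
  TTTTT
Step 2: 5 trees catch fire, 4 burn out
  F...F
  T....
  T.F.F
  TTTFT
  TT.TT
  TTTTT
Step 3: 4 trees catch fire, 5 burn out
  .....
  F....
  T....
  TTF.F
  TT.FT
  TTTTT
Step 4: 4 trees catch fire, 4 burn out
  .....
  .....
  F....
  TF...
  TT..F
  TTTFT
Step 5: 4 trees catch fire, 4 burn out
  .....
  .....
  .....
  F....
  TF...
  TTF.F

.....
.....
.....
F....
TF...
TTF.F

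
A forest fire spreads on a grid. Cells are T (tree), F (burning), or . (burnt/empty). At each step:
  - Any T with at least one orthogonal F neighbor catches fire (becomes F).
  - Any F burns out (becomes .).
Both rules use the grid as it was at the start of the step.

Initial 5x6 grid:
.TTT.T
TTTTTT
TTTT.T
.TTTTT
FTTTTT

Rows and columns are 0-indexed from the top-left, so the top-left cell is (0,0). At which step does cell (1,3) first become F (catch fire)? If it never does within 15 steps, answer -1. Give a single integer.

Step 1: cell (1,3)='T' (+1 fires, +1 burnt)
Step 2: cell (1,3)='T' (+2 fires, +1 burnt)
Step 3: cell (1,3)='T' (+3 fires, +2 burnt)
Step 4: cell (1,3)='T' (+5 fires, +3 burnt)
Step 5: cell (1,3)='T' (+6 fires, +5 burnt)
Step 6: cell (1,3)='F' (+3 fires, +6 burnt)
  -> target ignites at step 6
Step 7: cell (1,3)='.' (+3 fires, +3 burnt)
Step 8: cell (1,3)='.' (+1 fires, +3 burnt)
Step 9: cell (1,3)='.' (+1 fires, +1 burnt)
Step 10: cell (1,3)='.' (+0 fires, +1 burnt)
  fire out at step 10

6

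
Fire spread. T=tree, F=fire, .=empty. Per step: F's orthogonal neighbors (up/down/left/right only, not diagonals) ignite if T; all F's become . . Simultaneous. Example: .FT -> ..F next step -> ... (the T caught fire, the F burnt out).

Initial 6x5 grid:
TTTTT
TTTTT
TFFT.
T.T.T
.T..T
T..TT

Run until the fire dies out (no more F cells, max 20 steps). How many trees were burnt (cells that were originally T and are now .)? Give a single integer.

Step 1: +5 fires, +2 burnt (F count now 5)
Step 2: +5 fires, +5 burnt (F count now 5)
Step 3: +3 fires, +5 burnt (F count now 3)
Step 4: +1 fires, +3 burnt (F count now 1)
Step 5: +0 fires, +1 burnt (F count now 0)
Fire out after step 5
Initially T: 20, now '.': 24
Total burnt (originally-T cells now '.'): 14

Answer: 14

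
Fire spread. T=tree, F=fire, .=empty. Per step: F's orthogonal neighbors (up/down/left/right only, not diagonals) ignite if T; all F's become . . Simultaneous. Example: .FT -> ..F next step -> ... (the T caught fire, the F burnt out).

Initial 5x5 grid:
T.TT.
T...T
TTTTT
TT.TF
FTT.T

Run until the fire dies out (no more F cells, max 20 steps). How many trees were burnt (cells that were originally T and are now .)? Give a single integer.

Step 1: +5 fires, +2 burnt (F count now 5)
Step 2: +5 fires, +5 burnt (F count now 5)
Step 3: +3 fires, +5 burnt (F count now 3)
Step 4: +1 fires, +3 burnt (F count now 1)
Step 5: +0 fires, +1 burnt (F count now 0)
Fire out after step 5
Initially T: 16, now '.': 23
Total burnt (originally-T cells now '.'): 14

Answer: 14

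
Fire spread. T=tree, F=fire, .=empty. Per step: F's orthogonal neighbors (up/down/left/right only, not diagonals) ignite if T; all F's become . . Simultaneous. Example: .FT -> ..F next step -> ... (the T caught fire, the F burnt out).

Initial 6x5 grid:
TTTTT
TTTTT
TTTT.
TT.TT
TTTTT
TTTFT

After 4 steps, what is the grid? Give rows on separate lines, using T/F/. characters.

Step 1: 3 trees catch fire, 1 burn out
  TTTTT
  TTTTT
  TTTT.
  TT.TT
  TTTFT
  TTF.F
Step 2: 4 trees catch fire, 3 burn out
  TTTTT
  TTTTT
  TTTT.
  TT.FT
  TTF.F
  TF...
Step 3: 4 trees catch fire, 4 burn out
  TTTTT
  TTTTT
  TTTF.
  TT..F
  TF...
  F....
Step 4: 4 trees catch fire, 4 burn out
  TTTTT
  TTTFT
  TTF..
  TF...
  F....
  .....

TTTTT
TTTFT
TTF..
TF...
F....
.....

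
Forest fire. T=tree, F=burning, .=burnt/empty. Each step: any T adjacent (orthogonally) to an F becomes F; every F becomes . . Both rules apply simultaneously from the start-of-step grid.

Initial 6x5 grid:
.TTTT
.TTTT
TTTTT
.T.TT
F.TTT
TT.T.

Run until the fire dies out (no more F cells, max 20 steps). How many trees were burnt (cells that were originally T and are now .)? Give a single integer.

Step 1: +1 fires, +1 burnt (F count now 1)
Step 2: +1 fires, +1 burnt (F count now 1)
Step 3: +0 fires, +1 burnt (F count now 0)
Fire out after step 3
Initially T: 22, now '.': 10
Total burnt (originally-T cells now '.'): 2

Answer: 2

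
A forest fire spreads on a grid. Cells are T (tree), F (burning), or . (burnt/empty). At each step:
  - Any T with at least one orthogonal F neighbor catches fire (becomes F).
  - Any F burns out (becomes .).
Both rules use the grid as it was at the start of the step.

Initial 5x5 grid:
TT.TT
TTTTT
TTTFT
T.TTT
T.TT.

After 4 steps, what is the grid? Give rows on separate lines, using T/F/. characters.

Step 1: 4 trees catch fire, 1 burn out
  TT.TT
  TTTFT
  TTF.F
  T.TFT
  T.TT.
Step 2: 7 trees catch fire, 4 burn out
  TT.FT
  TTF.F
  TF...
  T.F.F
  T.TF.
Step 3: 4 trees catch fire, 7 burn out
  TT..F
  TF...
  F....
  T....
  T.F..
Step 4: 3 trees catch fire, 4 burn out
  TF...
  F....
  .....
  F....
  T....

TF...
F....
.....
F....
T....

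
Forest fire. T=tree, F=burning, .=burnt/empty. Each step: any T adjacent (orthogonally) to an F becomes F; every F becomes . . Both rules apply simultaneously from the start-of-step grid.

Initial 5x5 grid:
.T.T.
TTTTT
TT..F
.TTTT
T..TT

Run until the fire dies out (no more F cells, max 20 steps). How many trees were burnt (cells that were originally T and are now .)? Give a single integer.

Answer: 15

Derivation:
Step 1: +2 fires, +1 burnt (F count now 2)
Step 2: +3 fires, +2 burnt (F count now 3)
Step 3: +4 fires, +3 burnt (F count now 4)
Step 4: +2 fires, +4 burnt (F count now 2)
Step 5: +3 fires, +2 burnt (F count now 3)
Step 6: +1 fires, +3 burnt (F count now 1)
Step 7: +0 fires, +1 burnt (F count now 0)
Fire out after step 7
Initially T: 16, now '.': 24
Total burnt (originally-T cells now '.'): 15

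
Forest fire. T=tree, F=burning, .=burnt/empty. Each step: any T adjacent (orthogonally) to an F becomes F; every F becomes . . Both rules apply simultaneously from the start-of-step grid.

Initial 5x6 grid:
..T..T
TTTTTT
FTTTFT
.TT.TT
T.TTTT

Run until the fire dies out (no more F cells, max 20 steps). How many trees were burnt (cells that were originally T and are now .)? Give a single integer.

Step 1: +6 fires, +2 burnt (F count now 6)
Step 2: +7 fires, +6 burnt (F count now 7)
Step 3: +5 fires, +7 burnt (F count now 5)
Step 4: +2 fires, +5 burnt (F count now 2)
Step 5: +0 fires, +2 burnt (F count now 0)
Fire out after step 5
Initially T: 21, now '.': 29
Total burnt (originally-T cells now '.'): 20

Answer: 20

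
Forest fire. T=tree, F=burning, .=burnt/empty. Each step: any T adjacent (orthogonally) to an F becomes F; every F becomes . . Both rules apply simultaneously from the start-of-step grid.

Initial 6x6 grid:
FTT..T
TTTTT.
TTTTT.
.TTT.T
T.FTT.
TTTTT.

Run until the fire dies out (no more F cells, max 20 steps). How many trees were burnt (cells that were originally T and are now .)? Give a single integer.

Answer: 23

Derivation:
Step 1: +5 fires, +2 burnt (F count now 5)
Step 2: +9 fires, +5 burnt (F count now 9)
Step 3: +5 fires, +9 burnt (F count now 5)
Step 4: +3 fires, +5 burnt (F count now 3)
Step 5: +1 fires, +3 burnt (F count now 1)
Step 6: +0 fires, +1 burnt (F count now 0)
Fire out after step 6
Initially T: 25, now '.': 34
Total burnt (originally-T cells now '.'): 23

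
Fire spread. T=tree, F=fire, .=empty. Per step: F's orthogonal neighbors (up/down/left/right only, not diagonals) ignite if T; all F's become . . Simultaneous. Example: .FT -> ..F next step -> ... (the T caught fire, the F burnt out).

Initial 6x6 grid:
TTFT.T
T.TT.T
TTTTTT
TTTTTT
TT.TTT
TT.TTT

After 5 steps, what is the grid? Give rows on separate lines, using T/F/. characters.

Step 1: 3 trees catch fire, 1 burn out
  TF.F.T
  T.FT.T
  TTTTTT
  TTTTTT
  TT.TTT
  TT.TTT
Step 2: 3 trees catch fire, 3 burn out
  F....T
  T..F.T
  TTFTTT
  TTTTTT
  TT.TTT
  TT.TTT
Step 3: 4 trees catch fire, 3 burn out
  .....T
  F....T
  TF.FTT
  TTFTTT
  TT.TTT
  TT.TTT
Step 4: 4 trees catch fire, 4 burn out
  .....T
  .....T
  F...FT
  TF.FTT
  TT.TTT
  TT.TTT
Step 5: 5 trees catch fire, 4 burn out
  .....T
  .....T
  .....F
  F...FT
  TF.FTT
  TT.TTT

.....T
.....T
.....F
F...FT
TF.FTT
TT.TTT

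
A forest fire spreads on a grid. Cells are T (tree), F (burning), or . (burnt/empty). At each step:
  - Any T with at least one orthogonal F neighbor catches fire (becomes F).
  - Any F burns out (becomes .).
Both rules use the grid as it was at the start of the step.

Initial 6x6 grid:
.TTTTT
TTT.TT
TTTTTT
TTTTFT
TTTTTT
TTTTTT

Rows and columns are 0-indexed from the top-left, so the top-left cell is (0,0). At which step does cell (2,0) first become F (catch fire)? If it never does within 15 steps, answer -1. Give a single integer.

Step 1: cell (2,0)='T' (+4 fires, +1 burnt)
Step 2: cell (2,0)='T' (+7 fires, +4 burnt)
Step 3: cell (2,0)='T' (+7 fires, +7 burnt)
Step 4: cell (2,0)='T' (+7 fires, +7 burnt)
Step 5: cell (2,0)='F' (+5 fires, +7 burnt)
  -> target ignites at step 5
Step 6: cell (2,0)='.' (+3 fires, +5 burnt)
Step 7: cell (2,0)='.' (+0 fires, +3 burnt)
  fire out at step 7

5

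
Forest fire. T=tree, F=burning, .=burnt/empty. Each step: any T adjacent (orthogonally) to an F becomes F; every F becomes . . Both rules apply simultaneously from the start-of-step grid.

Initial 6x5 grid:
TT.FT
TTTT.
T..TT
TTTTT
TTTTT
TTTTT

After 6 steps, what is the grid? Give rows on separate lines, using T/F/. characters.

Step 1: 2 trees catch fire, 1 burn out
  TT..F
  TTTF.
  T..TT
  TTTTT
  TTTTT
  TTTTT
Step 2: 2 trees catch fire, 2 burn out
  TT...
  TTF..
  T..FT
  TTTTT
  TTTTT
  TTTTT
Step 3: 3 trees catch fire, 2 burn out
  TT...
  TF...
  T...F
  TTTFT
  TTTTT
  TTTTT
Step 4: 5 trees catch fire, 3 burn out
  TF...
  F....
  T....
  TTF.F
  TTTFT
  TTTTT
Step 5: 6 trees catch fire, 5 burn out
  F....
  .....
  F....
  TF...
  TTF.F
  TTTFT
Step 6: 4 trees catch fire, 6 burn out
  .....
  .....
  .....
  F....
  TF...
  TTF.F

.....
.....
.....
F....
TF...
TTF.F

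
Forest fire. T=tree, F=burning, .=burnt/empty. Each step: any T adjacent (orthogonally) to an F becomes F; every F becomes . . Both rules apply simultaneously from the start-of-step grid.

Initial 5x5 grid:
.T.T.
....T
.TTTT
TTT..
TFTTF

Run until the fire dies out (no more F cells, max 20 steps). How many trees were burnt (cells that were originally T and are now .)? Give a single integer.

Answer: 11

Derivation:
Step 1: +4 fires, +2 burnt (F count now 4)
Step 2: +3 fires, +4 burnt (F count now 3)
Step 3: +1 fires, +3 burnt (F count now 1)
Step 4: +1 fires, +1 burnt (F count now 1)
Step 5: +1 fires, +1 burnt (F count now 1)
Step 6: +1 fires, +1 burnt (F count now 1)
Step 7: +0 fires, +1 burnt (F count now 0)
Fire out after step 7
Initially T: 13, now '.': 23
Total burnt (originally-T cells now '.'): 11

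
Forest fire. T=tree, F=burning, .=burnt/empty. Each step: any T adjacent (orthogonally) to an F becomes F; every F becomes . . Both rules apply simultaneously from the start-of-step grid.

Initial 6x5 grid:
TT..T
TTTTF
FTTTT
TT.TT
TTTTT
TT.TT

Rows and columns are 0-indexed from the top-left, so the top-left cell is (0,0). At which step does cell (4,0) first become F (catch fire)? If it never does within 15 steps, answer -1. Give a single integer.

Step 1: cell (4,0)='T' (+6 fires, +2 burnt)
Step 2: cell (4,0)='F' (+8 fires, +6 burnt)
  -> target ignites at step 2
Step 3: cell (4,0)='.' (+5 fires, +8 burnt)
Step 4: cell (4,0)='.' (+4 fires, +5 burnt)
Step 5: cell (4,0)='.' (+1 fires, +4 burnt)
Step 6: cell (4,0)='.' (+0 fires, +1 burnt)
  fire out at step 6

2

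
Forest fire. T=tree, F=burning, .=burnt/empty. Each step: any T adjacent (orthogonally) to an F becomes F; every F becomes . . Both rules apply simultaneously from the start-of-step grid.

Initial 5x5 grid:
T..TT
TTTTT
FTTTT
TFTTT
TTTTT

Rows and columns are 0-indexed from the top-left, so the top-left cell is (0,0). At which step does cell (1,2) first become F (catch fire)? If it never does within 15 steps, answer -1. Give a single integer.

Step 1: cell (1,2)='T' (+5 fires, +2 burnt)
Step 2: cell (1,2)='T' (+6 fires, +5 burnt)
Step 3: cell (1,2)='F' (+4 fires, +6 burnt)
  -> target ignites at step 3
Step 4: cell (1,2)='.' (+3 fires, +4 burnt)
Step 5: cell (1,2)='.' (+2 fires, +3 burnt)
Step 6: cell (1,2)='.' (+1 fires, +2 burnt)
Step 7: cell (1,2)='.' (+0 fires, +1 burnt)
  fire out at step 7

3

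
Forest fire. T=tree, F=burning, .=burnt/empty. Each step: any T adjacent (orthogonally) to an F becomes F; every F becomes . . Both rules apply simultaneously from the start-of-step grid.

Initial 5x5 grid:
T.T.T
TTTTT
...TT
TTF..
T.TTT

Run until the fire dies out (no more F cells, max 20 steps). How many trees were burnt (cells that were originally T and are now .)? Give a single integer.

Answer: 6

Derivation:
Step 1: +2 fires, +1 burnt (F count now 2)
Step 2: +2 fires, +2 burnt (F count now 2)
Step 3: +2 fires, +2 burnt (F count now 2)
Step 4: +0 fires, +2 burnt (F count now 0)
Fire out after step 4
Initially T: 16, now '.': 15
Total burnt (originally-T cells now '.'): 6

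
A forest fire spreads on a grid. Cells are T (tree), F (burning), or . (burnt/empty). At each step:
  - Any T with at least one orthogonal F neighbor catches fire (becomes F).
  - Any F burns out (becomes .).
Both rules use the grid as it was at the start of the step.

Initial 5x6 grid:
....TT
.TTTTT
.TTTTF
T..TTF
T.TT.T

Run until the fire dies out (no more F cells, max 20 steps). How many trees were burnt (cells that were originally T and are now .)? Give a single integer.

Answer: 16

Derivation:
Step 1: +4 fires, +2 burnt (F count now 4)
Step 2: +4 fires, +4 burnt (F count now 4)
Step 3: +4 fires, +4 burnt (F count now 4)
Step 4: +3 fires, +4 burnt (F count now 3)
Step 5: +1 fires, +3 burnt (F count now 1)
Step 6: +0 fires, +1 burnt (F count now 0)
Fire out after step 6
Initially T: 18, now '.': 28
Total burnt (originally-T cells now '.'): 16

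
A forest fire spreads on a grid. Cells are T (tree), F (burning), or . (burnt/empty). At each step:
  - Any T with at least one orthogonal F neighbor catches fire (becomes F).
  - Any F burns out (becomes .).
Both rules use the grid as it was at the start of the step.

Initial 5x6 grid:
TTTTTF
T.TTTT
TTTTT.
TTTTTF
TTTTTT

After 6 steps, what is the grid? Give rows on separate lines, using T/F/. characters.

Step 1: 4 trees catch fire, 2 burn out
  TTTTF.
  T.TTTF
  TTTTT.
  TTTTF.
  TTTTTF
Step 2: 5 trees catch fire, 4 burn out
  TTTF..
  T.TTF.
  TTTTF.
  TTTF..
  TTTTF.
Step 3: 5 trees catch fire, 5 burn out
  TTF...
  T.TF..
  TTTF..
  TTF...
  TTTF..
Step 4: 5 trees catch fire, 5 burn out
  TF....
  T.F...
  TTF...
  TF....
  TTF...
Step 5: 4 trees catch fire, 5 burn out
  F.....
  T.....
  TF....
  F.....
  TF....
Step 6: 3 trees catch fire, 4 burn out
  ......
  F.....
  F.....
  ......
  F.....

......
F.....
F.....
......
F.....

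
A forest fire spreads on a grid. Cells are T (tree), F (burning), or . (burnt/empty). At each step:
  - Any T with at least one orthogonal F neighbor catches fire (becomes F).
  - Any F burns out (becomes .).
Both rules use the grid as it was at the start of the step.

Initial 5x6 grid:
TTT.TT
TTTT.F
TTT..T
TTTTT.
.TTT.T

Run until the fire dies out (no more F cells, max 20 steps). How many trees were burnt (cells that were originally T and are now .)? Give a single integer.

Step 1: +2 fires, +1 burnt (F count now 2)
Step 2: +1 fires, +2 burnt (F count now 1)
Step 3: +0 fires, +1 burnt (F count now 0)
Fire out after step 3
Initially T: 22, now '.': 11
Total burnt (originally-T cells now '.'): 3

Answer: 3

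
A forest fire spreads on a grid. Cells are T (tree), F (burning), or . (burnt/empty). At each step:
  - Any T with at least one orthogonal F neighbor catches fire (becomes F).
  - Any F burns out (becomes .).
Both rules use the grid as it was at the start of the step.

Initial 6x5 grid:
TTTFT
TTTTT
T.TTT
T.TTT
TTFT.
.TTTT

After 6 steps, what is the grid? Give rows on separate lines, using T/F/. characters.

Step 1: 7 trees catch fire, 2 burn out
  TTF.F
  TTTFT
  T.TTT
  T.FTT
  TF.F.
  .TFTT
Step 2: 9 trees catch fire, 7 burn out
  TF...
  TTF.F
  T.FFT
  T..FT
  F....
  .F.FT
Step 3: 6 trees catch fire, 9 burn out
  F....
  TF...
  T...F
  F...F
  .....
  ....F
Step 4: 2 trees catch fire, 6 burn out
  .....
  F....
  F....
  .....
  .....
  .....
Step 5: 0 trees catch fire, 2 burn out
  .....
  .....
  .....
  .....
  .....
  .....
Step 6: 0 trees catch fire, 0 burn out
  .....
  .....
  .....
  .....
  .....
  .....

.....
.....
.....
.....
.....
.....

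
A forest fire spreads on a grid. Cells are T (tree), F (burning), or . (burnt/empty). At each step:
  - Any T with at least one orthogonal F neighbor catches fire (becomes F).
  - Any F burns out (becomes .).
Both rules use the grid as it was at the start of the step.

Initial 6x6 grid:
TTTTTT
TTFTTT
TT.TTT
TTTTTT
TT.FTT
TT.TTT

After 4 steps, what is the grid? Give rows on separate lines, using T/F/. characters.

Step 1: 6 trees catch fire, 2 burn out
  TTFTTT
  TF.FTT
  TT.TTT
  TTTFTT
  TT..FT
  TT.FTT
Step 2: 10 trees catch fire, 6 burn out
  TF.FTT
  F...FT
  TF.FTT
  TTF.FT
  TT...F
  TT..FT
Step 3: 8 trees catch fire, 10 burn out
  F...FT
  .....F
  F...FT
  TF...F
  TT....
  TT...F
Step 4: 4 trees catch fire, 8 burn out
  .....F
  ......
  .....F
  F.....
  TF....
  TT....

.....F
......
.....F
F.....
TF....
TT....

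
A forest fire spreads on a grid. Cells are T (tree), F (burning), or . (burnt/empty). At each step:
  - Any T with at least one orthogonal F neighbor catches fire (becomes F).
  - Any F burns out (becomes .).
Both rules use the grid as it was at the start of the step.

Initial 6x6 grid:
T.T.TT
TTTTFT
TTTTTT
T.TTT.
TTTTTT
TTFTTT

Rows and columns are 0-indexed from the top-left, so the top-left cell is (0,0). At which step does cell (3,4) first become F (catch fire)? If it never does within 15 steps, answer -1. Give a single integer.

Step 1: cell (3,4)='T' (+7 fires, +2 burnt)
Step 2: cell (3,4)='F' (+10 fires, +7 burnt)
  -> target ignites at step 2
Step 3: cell (3,4)='.' (+7 fires, +10 burnt)
Step 4: cell (3,4)='.' (+4 fires, +7 burnt)
Step 5: cell (3,4)='.' (+2 fires, +4 burnt)
Step 6: cell (3,4)='.' (+0 fires, +2 burnt)
  fire out at step 6

2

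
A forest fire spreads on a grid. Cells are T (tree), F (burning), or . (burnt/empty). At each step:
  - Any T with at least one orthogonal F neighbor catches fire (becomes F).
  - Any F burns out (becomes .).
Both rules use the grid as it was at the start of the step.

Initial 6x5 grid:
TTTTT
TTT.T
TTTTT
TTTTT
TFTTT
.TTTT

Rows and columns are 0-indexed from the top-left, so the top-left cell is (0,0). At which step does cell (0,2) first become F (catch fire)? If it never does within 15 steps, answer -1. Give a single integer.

Step 1: cell (0,2)='T' (+4 fires, +1 burnt)
Step 2: cell (0,2)='T' (+5 fires, +4 burnt)
Step 3: cell (0,2)='T' (+6 fires, +5 burnt)
Step 4: cell (0,2)='T' (+6 fires, +6 burnt)
Step 5: cell (0,2)='F' (+3 fires, +6 burnt)
  -> target ignites at step 5
Step 6: cell (0,2)='.' (+2 fires, +3 burnt)
Step 7: cell (0,2)='.' (+1 fires, +2 burnt)
Step 8: cell (0,2)='.' (+0 fires, +1 burnt)
  fire out at step 8

5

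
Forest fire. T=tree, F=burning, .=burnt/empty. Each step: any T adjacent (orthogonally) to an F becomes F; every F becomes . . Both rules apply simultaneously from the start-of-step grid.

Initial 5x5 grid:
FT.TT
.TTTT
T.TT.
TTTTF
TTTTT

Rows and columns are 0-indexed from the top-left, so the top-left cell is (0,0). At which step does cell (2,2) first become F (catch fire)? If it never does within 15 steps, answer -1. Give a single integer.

Step 1: cell (2,2)='T' (+3 fires, +2 burnt)
Step 2: cell (2,2)='T' (+4 fires, +3 burnt)
Step 3: cell (2,2)='F' (+5 fires, +4 burnt)
  -> target ignites at step 3
Step 4: cell (2,2)='.' (+4 fires, +5 burnt)
Step 5: cell (2,2)='.' (+3 fires, +4 burnt)
Step 6: cell (2,2)='.' (+0 fires, +3 burnt)
  fire out at step 6

3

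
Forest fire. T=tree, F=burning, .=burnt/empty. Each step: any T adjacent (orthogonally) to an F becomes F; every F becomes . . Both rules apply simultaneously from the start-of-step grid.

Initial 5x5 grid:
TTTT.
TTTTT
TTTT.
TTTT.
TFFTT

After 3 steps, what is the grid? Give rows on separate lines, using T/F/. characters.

Step 1: 4 trees catch fire, 2 burn out
  TTTT.
  TTTTT
  TTTT.
  TFFT.
  F..FT
Step 2: 5 trees catch fire, 4 burn out
  TTTT.
  TTTTT
  TFFT.
  F..F.
  ....F
Step 3: 4 trees catch fire, 5 burn out
  TTTT.
  TFFTT
  F..F.
  .....
  .....

TTTT.
TFFTT
F..F.
.....
.....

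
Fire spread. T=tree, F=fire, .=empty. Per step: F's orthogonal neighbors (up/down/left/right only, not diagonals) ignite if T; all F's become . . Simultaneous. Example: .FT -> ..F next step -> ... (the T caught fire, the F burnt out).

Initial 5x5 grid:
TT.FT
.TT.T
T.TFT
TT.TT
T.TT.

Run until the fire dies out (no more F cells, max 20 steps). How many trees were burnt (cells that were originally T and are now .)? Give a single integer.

Step 1: +4 fires, +2 burnt (F count now 4)
Step 2: +4 fires, +4 burnt (F count now 4)
Step 3: +2 fires, +4 burnt (F count now 2)
Step 4: +1 fires, +2 burnt (F count now 1)
Step 5: +1 fires, +1 burnt (F count now 1)
Step 6: +0 fires, +1 burnt (F count now 0)
Fire out after step 6
Initially T: 16, now '.': 21
Total burnt (originally-T cells now '.'): 12

Answer: 12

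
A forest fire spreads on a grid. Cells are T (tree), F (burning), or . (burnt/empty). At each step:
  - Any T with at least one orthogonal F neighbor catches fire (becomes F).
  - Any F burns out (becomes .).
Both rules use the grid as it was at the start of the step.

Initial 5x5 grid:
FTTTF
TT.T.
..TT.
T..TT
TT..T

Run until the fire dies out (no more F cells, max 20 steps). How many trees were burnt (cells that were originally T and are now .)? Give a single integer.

Answer: 11

Derivation:
Step 1: +3 fires, +2 burnt (F count now 3)
Step 2: +3 fires, +3 burnt (F count now 3)
Step 3: +1 fires, +3 burnt (F count now 1)
Step 4: +2 fires, +1 burnt (F count now 2)
Step 5: +1 fires, +2 burnt (F count now 1)
Step 6: +1 fires, +1 burnt (F count now 1)
Step 7: +0 fires, +1 burnt (F count now 0)
Fire out after step 7
Initially T: 14, now '.': 22
Total burnt (originally-T cells now '.'): 11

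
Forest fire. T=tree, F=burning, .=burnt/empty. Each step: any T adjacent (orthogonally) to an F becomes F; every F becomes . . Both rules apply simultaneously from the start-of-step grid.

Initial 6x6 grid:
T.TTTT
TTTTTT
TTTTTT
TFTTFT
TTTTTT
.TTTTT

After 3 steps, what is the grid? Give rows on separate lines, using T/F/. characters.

Step 1: 8 trees catch fire, 2 burn out
  T.TTTT
  TTTTTT
  TFTTFT
  F.FF.F
  TFTTFT
  .TTTTT
Step 2: 12 trees catch fire, 8 burn out
  T.TTTT
  TFTTFT
  F.FF.F
  ......
  F.FF.F
  .FTTFT
Step 3: 8 trees catch fire, 12 burn out
  T.TTFT
  F.FF.F
  ......
  ......
  ......
  ..FF.F

T.TTFT
F.FF.F
......
......
......
..FF.F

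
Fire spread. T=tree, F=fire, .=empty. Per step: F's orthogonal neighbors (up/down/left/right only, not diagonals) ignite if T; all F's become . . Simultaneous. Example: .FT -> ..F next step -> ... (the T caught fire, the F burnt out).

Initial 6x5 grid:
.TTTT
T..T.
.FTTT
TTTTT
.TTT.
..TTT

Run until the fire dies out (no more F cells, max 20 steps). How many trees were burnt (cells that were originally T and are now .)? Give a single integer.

Answer: 19

Derivation:
Step 1: +2 fires, +1 burnt (F count now 2)
Step 2: +4 fires, +2 burnt (F count now 4)
Step 3: +4 fires, +4 burnt (F count now 4)
Step 4: +4 fires, +4 burnt (F count now 4)
Step 5: +3 fires, +4 burnt (F count now 3)
Step 6: +2 fires, +3 burnt (F count now 2)
Step 7: +0 fires, +2 burnt (F count now 0)
Fire out after step 7
Initially T: 20, now '.': 29
Total burnt (originally-T cells now '.'): 19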